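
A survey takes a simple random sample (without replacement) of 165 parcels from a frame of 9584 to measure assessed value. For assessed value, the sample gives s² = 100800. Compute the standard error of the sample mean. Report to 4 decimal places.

24.5029

Under SRS without replacement, Var(ȳ) = (1 − f)·s²/n with f = n/N = 165/9584 = 0.01721619.
Var(ȳ) = (1 − 0.01721619)·100800/165 = 0.98278381·610.90909 = 600.39156.
SE(ȳ) = √(600.39156) = 24.5029.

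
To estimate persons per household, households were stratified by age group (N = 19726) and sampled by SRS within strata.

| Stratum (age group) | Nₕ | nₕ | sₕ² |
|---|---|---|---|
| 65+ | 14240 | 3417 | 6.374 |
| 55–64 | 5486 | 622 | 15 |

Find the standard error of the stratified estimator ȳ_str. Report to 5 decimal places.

0.04891

Var(ȳ_str) = Σₕ Wₕ²(1 − fₕ)sₕ²/nₕ with Wₕ = Nₕ/N, N = 19726.
65+: Wₕ = 0.72188989; term = 0.72188989²·(1 − 0.23995787)·6.374/3417 = 7.3883366 × 10^-4.
55–64: Wₕ = 0.27811011; term = 0.27811011²·(1 − 0.11337951)·15/622 = 0.0016537589.
Sum = 0.0023925926.
SE = √(0.0023925926) = 0.04891.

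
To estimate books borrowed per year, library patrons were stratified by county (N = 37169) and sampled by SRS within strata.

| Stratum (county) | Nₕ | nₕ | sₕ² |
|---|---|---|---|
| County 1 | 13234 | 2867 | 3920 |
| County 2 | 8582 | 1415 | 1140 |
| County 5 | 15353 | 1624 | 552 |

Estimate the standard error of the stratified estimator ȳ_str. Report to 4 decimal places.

Var(ȳ_str) = Σₕ Wₕ²(1 − fₕ)sₕ²/nₕ with Wₕ = Nₕ/N, N = 37169.
County 1: Wₕ = 0.35604940; term = 0.35604940²·(1 − 0.21663896)·3920/2867 = 0.13578158.
County 2: Wₕ = 0.23089133; term = 0.23089133²·(1 − 0.16487998)·1140/1415 = 0.035868447.
County 5: Wₕ = 0.41305927; term = 0.41305927²·(1 − 0.10577737)·552/1624 = 0.051858918.
Sum = 0.22350895.
SE = √(0.22350895) = 0.4728.

0.4728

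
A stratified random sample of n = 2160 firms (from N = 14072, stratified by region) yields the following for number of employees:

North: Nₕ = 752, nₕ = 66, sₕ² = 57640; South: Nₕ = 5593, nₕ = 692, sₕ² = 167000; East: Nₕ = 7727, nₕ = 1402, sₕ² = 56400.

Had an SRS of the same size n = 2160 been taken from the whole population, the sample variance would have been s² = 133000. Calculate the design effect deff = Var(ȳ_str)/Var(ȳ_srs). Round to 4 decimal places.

Var(ȳ_str) = Σ Wₕ²(1−fₕ)sₕ²/nₕ with Wₕ = Nₕ/14072:
  North: (752/14072)²·(1−66/752)·57640/66 = 2.2751516
  South: (5593/14072)²·(1−692/5593)·167000/692 = 33.40629
  East: (7727/14072)²·(1−1402/7727)·56400/1402 = 9.9286655
  → Var(ȳ_str) = 45.610107.
Var(ȳ_srs) = (1 − 2160/14072)·133000/2160 = 52.122681.
deff = 45.610107 / 52.122681 = 0.8751.

0.8751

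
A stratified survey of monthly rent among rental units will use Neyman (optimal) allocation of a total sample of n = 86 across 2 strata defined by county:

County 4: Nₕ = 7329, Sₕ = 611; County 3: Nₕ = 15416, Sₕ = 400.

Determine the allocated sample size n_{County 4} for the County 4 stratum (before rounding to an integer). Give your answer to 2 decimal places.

36.18

Neyman allocation: nₕ = n·NₕSₕ / Σⱼ NⱼSⱼ.
Σ NⱼSⱼ = 7329·611 + 15416·400 = 1.0644419 × 10^7.
n_{County 4} = 86·7329·611 / (1.0644419 × 10^7) = 36.18.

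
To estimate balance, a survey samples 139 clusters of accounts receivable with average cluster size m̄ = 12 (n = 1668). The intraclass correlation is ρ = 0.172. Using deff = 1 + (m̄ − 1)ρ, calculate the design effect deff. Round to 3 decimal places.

2.892

deff = 1 + (12 − 1)·0.172 = 1 + 1.892 = 2.892.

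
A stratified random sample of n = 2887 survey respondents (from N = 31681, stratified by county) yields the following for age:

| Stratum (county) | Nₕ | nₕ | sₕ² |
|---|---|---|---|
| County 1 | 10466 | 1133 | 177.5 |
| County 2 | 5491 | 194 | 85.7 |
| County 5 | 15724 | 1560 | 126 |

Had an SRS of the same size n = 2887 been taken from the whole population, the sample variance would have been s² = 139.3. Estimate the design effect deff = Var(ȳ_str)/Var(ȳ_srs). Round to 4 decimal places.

Var(ȳ_str) = Σ Wₕ²(1−fₕ)sₕ²/nₕ with Wₕ = Nₕ/31681:
  County 1: (10466/31681)²·(1−1133/10466)·177.5/1133 = 0.015246589
  County 2: (5491/31681)²·(1−194/5491)·85.7/194 = 0.012801556
  County 5: (15724/31681)²·(1−1560/15724)·126/1560 = 0.01792244
  → Var(ȳ_str) = 0.045970585.
Var(ȳ_srs) = (1 − 2887/31681)·139.3/2887 = 0.043853822.
deff = 0.045970585 / 0.043853822 = 1.0483.

1.0483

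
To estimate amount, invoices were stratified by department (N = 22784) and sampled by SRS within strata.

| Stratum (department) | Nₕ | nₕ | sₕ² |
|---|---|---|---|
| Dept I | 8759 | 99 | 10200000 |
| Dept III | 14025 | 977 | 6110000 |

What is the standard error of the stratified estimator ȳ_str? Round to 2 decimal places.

Var(ȳ_str) = Σₕ Wₕ²(1 − fₕ)sₕ²/nₕ with Wₕ = Nₕ/N, N = 22784.
Dept I: Wₕ = 0.38443645; term = 0.38443645²·(1 − 0.01130266)·10200000/99 = 15054.885.
Dept III: Wₕ = 0.61556355; term = 0.61556355²·(1 − 0.06966132)·6110000/977 = 2204.6189.
Sum = 17259.504.
SE = √(17259.504) = 131.38.

131.38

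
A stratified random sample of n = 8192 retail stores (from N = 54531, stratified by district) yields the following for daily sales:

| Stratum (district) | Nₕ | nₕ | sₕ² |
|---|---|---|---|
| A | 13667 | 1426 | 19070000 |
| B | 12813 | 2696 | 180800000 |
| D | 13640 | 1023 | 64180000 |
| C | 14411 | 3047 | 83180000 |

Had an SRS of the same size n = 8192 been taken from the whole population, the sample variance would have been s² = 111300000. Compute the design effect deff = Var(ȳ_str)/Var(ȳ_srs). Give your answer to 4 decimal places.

0.7631

Var(ȳ_str) = Σ Wₕ²(1−fₕ)sₕ²/nₕ with Wₕ = Nₕ/54531:
  A: (13667/54531)²·(1−1426/13667)·19070000/1426 = 752.37496
  B: (12813/54531)²·(1−2696/12813)·180800000/2696 = 2923.44
  D: (13640/54531)²·(1−1023/13640)·64180000/1023 = 3630.8443
  C: (14411/54531)²·(1−3047/14411)·83180000/3047 = 1503.4358
  → Var(ȳ_str) = 8810.0951.
Var(ȳ_srs) = (1 − 8192/54531)·111300000/8192 = 11545.385.
deff = 8810.0951 / 11545.385 = 0.7631.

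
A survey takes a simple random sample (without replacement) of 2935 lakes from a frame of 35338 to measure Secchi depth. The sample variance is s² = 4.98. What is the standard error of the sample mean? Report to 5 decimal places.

Under SRS without replacement, Var(ȳ) = (1 − f)·s²/n with f = n/N = 2935/35338 = 0.08305507.
Var(ȳ) = (1 − 0.08305507)·4.98/2935 = 0.91694493·0.0016967632 = 0.0015558384.
SE(ȳ) = √(0.0015558384) = 0.03944.

0.03944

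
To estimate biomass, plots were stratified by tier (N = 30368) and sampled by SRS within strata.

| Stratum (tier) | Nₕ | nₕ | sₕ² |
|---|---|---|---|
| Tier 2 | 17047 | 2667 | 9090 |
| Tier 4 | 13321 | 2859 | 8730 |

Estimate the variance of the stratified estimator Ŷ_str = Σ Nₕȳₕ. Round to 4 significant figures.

1.261 × 10^9

Var(Ŷ_str) = Σₕ Nₕ²(1 − fₕ)sₕ²/nₕ.
Tier 2: 17047²·(1 − 2667/17047)·9090/2667 = 8.3550242 × 10^8.
Tier 4: 13321²·(1 − 2859/13321)·8730/2859 = 4.2555102 × 10^8.
Sum = 1.2610534 × 10^9.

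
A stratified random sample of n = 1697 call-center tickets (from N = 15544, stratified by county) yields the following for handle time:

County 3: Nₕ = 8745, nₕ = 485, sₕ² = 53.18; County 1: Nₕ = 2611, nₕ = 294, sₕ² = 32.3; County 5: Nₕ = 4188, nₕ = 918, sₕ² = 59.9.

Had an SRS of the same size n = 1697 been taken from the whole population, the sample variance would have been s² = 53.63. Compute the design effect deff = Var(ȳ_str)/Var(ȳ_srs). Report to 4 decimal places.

1.3935

Var(ȳ_str) = Σ Wₕ²(1−fₕ)sₕ²/nₕ with Wₕ = Nₕ/15544:
  County 3: (8745/15544)²·(1−485/8745)·53.18/485 = 0.032780901
  County 1: (2611/15544)²·(1−294/2611)·32.3/294 = 0.0027508222
  County 5: (4188/15544)²·(1−918/4188)·59.9/918 = 0.0036983924
  → Var(ȳ_str) = 0.039230116.
Var(ȳ_srs) = (1 − 1697/15544)·53.63/1697 = 0.028152623.
deff = 0.039230116 / 0.028152623 = 1.3935.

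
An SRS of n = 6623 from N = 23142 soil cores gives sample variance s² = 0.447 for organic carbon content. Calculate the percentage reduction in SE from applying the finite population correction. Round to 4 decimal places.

f = n/N = 6623/23142 = 0.28618961.
SE_no-fpc = √(s²/n) = 0.0082153559; SE_fpc = √((1−f)s²/n) = 0.0069409324.
Ratio = √(1−f) = 0.84487300. Reduction = 100·(1 − 0.84487300) = 15.5127%.

15.5127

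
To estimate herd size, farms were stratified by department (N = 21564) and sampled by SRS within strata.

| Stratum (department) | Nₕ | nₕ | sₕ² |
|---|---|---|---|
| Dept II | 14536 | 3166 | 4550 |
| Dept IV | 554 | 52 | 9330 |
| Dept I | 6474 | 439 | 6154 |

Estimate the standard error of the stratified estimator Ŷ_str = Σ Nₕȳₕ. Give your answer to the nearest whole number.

Var(Ŷ_str) = Σₕ Nₕ²(1 − fₕ)sₕ²/nₕ.
Dept II: 14536²·(1 − 3166/14536)·4550/3166 = 2.3752311 × 10^8.
Dept IV: 554²·(1 − 52/554)·9330/52 = 4.9898993 × 10^7.
Dept I: 6474²·(1 − 439/6474)·6154/439 = 5.4770025 × 10^8.
Sum = 8.3512235 × 10^8.
SE = √(8.3512235 × 10^8) = 28898.

28898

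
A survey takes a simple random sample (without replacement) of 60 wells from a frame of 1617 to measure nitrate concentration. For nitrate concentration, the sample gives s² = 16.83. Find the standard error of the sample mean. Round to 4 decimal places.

Under SRS without replacement, Var(ȳ) = (1 − f)·s²/n with f = n/N = 60/1617 = 0.03710575.
Var(ȳ) = (1 − 0.03710575)·16.83/60 = 0.96289425·0.2805 = 0.27009184.
SE(ȳ) = √(0.27009184) = 0.5197.

0.5197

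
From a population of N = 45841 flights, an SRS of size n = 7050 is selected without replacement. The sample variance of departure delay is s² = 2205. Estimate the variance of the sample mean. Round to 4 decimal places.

Under SRS without replacement, Var(ȳ) = (1 − f)·s²/n with f = n/N = 7050/45841 = 0.15379246.
Var(ȳ) = (1 − 0.15379246)·2205/7050 = 0.84620754·0.31276596 = 0.26466491.

0.2647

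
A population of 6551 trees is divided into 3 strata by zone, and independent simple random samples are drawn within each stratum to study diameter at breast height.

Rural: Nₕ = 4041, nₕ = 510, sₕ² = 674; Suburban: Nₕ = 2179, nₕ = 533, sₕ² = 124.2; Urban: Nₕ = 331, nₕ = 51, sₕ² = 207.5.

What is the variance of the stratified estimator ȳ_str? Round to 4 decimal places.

0.4677

Var(ȳ_str) = Σₕ Wₕ²(1 − fₕ)sₕ²/nₕ with Wₕ = Nₕ/N, N = 6551.
Rural: Wₕ = 0.61685239; term = 0.61685239²·(1 − 0.12620638)·674/510 = 0.43940105.
Suburban: Wₕ = 0.33262097; term = 0.33262097²·(1 − 0.24460762)·124.2/533 = 0.019474497.
Urban: Wₕ = 0.05052664; term = 0.05052664²·(1 − 0.15407855)·207.5/51 = 0.0087865574.
Sum = 0.4676621.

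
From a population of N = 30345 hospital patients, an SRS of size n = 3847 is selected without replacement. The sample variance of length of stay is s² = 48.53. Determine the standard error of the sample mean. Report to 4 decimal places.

0.1050

Under SRS without replacement, Var(ȳ) = (1 − f)·s²/n with f = n/N = 3847/30345 = 0.12677542.
Var(ȳ) = (1 − 0.12677542)·48.53/3847 = 0.87322458·0.012615025 = 0.01101575.
SE(ȳ) = √(0.01101575) = 0.1050.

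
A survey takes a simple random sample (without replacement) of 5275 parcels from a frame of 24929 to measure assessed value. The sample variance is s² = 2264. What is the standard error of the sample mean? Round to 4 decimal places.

Under SRS without replacement, Var(ȳ) = (1 − f)·s²/n with f = n/N = 5275/24929 = 0.21160095.
Var(ȳ) = (1 − 0.21160095)·2264/5275 = 0.78839905·0.42919431 = 0.33837639.
SE(ȳ) = √(0.33837639) = 0.5817.

0.5817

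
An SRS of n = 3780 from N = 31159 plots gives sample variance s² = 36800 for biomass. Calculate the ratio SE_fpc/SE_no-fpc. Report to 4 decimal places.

0.9374

f = n/N = 3780/31159 = 0.12131326.
SE_no-fpc = √(s²/n) = 3.1201682; SE_fpc = √((1−f)s²/n) = 2.9247924.
Ratio = √(1−f) = 0.93738292.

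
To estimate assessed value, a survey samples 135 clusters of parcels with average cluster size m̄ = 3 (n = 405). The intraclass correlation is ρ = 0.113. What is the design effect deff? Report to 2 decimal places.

1.23

deff = 1 + (3 − 1)·0.113 = 1 + 0.226 = 1.226.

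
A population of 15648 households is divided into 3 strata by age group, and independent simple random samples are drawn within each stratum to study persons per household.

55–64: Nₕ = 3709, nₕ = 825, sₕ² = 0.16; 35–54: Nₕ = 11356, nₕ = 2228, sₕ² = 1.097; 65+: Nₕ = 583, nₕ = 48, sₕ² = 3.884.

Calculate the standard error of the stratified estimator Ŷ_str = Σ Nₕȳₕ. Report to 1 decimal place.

279.9

Var(Ŷ_str) = Σₕ Nₕ²(1 − fₕ)sₕ²/nₕ.
55–64: 3709²·(1 − 825/3709)·0.16/825 = 2074.5224.
35–54: 11356²·(1 − 2228/11356)·1.097/2228 = 51037.86.
65+: 583²·(1 − 48/583)·3.884/48 = 25238.313.
Sum = 78350.695.
SE = √(78350.695) = 279.9.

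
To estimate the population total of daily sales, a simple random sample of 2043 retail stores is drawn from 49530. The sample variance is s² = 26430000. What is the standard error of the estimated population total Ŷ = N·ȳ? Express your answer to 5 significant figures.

Var(Ŷ) = N²·Var(ȳ) = N²·(1 − n/N)·s²/n.
f = 2043/49530 = 0.04124773; Var(ȳ) = 0.95875227·26430000/2043 = 12403.242.
Var(Ŷ) = 49530² · 12403.242 = 3.0427893 × 10^13.
SE(Ŷ) = √(3.0427893 × 10^13) = 5.5161 × 10^6.

5.5161 × 10^6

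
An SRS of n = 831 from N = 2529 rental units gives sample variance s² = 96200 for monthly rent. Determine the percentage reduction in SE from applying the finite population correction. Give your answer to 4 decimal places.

18.0603

f = n/N = 831/2529 = 0.32858837.
SE_no-fpc = √(s²/n) = 10.759374; SE_fpc = √((1−f)s²/n) = 8.8162004.
Ratio = √(1−f) = 0.81939711. Reduction = 100·(1 − 0.81939711) = 18.0603%.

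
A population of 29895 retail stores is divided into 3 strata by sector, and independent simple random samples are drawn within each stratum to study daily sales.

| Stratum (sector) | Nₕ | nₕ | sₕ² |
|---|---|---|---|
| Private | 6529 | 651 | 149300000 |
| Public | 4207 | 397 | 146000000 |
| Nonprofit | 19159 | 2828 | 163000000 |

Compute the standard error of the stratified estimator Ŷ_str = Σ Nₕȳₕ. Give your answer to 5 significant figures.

Var(Ŷ_str) = Σₕ Nₕ²(1 − fₕ)sₕ²/nₕ.
Private: 6529²·(1 − 651/6529)·149300000/651 = 8.8014671 × 10^12.
Public: 4207²·(1 − 397/4207)·146000000/397 = 5.8946746 × 10^12.
Nonprofit: 19159²·(1 − 2828/19159)·163000000/2828 = 1.8034073 × 10^13.
Sum = 3.2730215 × 10^13.
SE = √(3.2730215 × 10^13) = 5.7210 × 10^6.

5.7210 × 10^6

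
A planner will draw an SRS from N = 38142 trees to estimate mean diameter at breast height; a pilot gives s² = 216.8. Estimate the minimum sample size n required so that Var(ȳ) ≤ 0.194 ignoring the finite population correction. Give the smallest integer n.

1118

Without fpc, n₀ = s²/D = 216.8/0.194 = 1117.5258.
Rounding up, n = 1118.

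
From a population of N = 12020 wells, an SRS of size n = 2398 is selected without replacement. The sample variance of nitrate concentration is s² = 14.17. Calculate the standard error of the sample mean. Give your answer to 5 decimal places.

Under SRS without replacement, Var(ȳ) = (1 − f)·s²/n with f = n/N = 2398/12020 = 0.19950083.
Var(ȳ) = (1 − 0.19950083)·14.17/2398 = 0.80049917·0.0059090909 = 0.0047302224.
SE(ȳ) = √(0.0047302224) = 0.06878.

0.06878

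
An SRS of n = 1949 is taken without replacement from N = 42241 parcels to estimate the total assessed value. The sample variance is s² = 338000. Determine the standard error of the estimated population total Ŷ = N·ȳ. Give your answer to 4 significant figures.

543300

Var(Ŷ) = N²·Var(ȳ) = N²·(1 − n/N)·s²/n.
f = 1949/42241 = 0.04614001; Var(ȳ) = 0.95385999·338000/1949 = 165.42056.
Var(Ŷ) = 42241² · 165.42056 = 2.9516025 × 10^11.
SE(Ŷ) = √(2.9516025 × 10^11) = 543300.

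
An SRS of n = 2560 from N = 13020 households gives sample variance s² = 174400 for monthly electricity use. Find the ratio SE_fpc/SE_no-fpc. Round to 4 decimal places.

0.8963

f = n/N = 2560/13020 = 0.19662058.
SE_no-fpc = √(s²/n) = 8.253787; SE_fpc = √((1−f)s²/n) = 7.3979877.
Ratio = √(1−f) = 0.89631435.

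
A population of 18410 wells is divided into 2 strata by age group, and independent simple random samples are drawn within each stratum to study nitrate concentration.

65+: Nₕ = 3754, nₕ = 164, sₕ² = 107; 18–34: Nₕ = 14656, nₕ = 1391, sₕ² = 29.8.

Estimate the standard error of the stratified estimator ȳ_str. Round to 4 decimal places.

Var(ȳ_str) = Σₕ Wₕ²(1 − fₕ)sₕ²/nₕ with Wₕ = Nₕ/N, N = 18410.
65+: Wₕ = 0.20391092; term = 0.20391092²·(1 − 0.04368673)·107/164 = 0.025943052.
18–34: Wₕ = 0.79608908; term = 0.79608908²·(1 − 0.09490993)·29.8/1391 = 0.012288653.
Sum = 0.038231705.
SE = √(0.038231705) = 0.1955.

0.1955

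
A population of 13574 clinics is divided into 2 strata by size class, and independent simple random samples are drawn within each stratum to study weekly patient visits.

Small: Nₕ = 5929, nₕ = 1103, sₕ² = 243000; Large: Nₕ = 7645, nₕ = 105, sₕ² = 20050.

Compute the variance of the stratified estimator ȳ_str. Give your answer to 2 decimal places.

93.95

Var(ȳ_str) = Σₕ Wₕ²(1 − fₕ)sₕ²/nₕ with Wₕ = Nₕ/N, N = 13574.
Small: Wₕ = 0.43679092; term = 0.43679092²·(1 − 0.18603474)·243000/1103 = 34.212424.
Large: Wₕ = 0.56320908; term = 0.56320908²·(1 − 0.01373447)·20050/105 = 59.739038.
Sum = 93.951462.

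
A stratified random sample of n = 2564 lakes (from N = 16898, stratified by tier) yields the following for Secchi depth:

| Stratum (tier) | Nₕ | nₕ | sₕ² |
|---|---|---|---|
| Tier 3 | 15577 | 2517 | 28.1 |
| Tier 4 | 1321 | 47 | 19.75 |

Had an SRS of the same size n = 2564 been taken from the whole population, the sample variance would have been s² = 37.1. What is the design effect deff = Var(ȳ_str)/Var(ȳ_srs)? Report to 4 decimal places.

0.8498

Var(ȳ_str) = Σ Wₕ²(1−fₕ)sₕ²/nₕ with Wₕ = Nₕ/16898:
  Tier 3: (15577/16898)²·(1−2517/15577)·28.1/2517 = 0.0079538883
  Tier 4: (1321/16898)²·(1−47/1321)·19.75/47 = 0.0024766856
  → Var(ȳ_str) = 0.010430574.
Var(ȳ_srs) = (1 − 2564/16898)·37.1/2564 = 0.012274053.
deff = 0.010430574 / 0.012274053 = 0.8498.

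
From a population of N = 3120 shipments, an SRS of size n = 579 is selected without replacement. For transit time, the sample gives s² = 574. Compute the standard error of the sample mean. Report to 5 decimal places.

Under SRS without replacement, Var(ȳ) = (1 − f)·s²/n with f = n/N = 579/3120 = 0.18557692.
Var(ȳ) = (1 − 0.18557692)·574/579 = 0.81442308·0.99136442 = 0.80739006.
SE(ȳ) = √(0.80739006) = 0.89855.

0.89855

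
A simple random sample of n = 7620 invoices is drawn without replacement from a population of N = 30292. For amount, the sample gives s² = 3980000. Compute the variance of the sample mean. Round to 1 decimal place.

Under SRS without replacement, Var(ȳ) = (1 − f)·s²/n with f = n/N = 7620/30292 = 0.25155156.
Var(ȳ) = (1 − 0.25155156)·3980000/7620 = 0.74844844·522.30971 = 390.92189.

390.9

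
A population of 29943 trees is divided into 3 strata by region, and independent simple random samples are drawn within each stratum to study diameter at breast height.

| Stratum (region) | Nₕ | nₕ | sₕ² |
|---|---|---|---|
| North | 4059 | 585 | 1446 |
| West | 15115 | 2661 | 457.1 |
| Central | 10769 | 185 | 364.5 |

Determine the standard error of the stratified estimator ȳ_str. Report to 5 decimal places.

Var(ȳ_str) = Σₕ Wₕ²(1 − fₕ)sₕ²/nₕ with Wₕ = Nₕ/N, N = 29943.
North: Wₕ = 0.13555756; term = 0.13555756²·(1 − 0.14412417)·1446/585 = 0.038875024.
West: Wₕ = 0.50479244; term = 0.50479244²·(1 − 0.17605028)·457.1/2661 = 0.036065565.
Central: Wₕ = 0.35965000; term = 0.35965000²·(1 − 0.01717894)·364.5/185 = 0.2504727.
Sum = 0.32541329.
SE = √(0.32541329) = 0.57045.

0.57045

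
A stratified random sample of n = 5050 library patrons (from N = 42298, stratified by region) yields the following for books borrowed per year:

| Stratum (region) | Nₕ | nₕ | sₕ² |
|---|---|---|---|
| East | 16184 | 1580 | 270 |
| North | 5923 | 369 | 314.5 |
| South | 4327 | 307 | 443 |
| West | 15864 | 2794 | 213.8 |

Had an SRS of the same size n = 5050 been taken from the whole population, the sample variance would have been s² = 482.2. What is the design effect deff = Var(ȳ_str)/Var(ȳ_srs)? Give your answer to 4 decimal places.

Var(ȳ_str) = Σ Wₕ²(1−fₕ)sₕ²/nₕ with Wₕ = Nₕ/42298:
  East: (16184/42298)²·(1−1580/16184)·270/1580 = 0.022574841
  North: (5923/42298)²·(1−369/5923)·314.5/369 = 0.015671199
  South: (4327/42298)²·(1−307/4327)·443/307 = 0.014029385
  West: (15864/42298)²·(1−2794/15864)·213.8/2794 = 0.0088680865
  → Var(ȳ_str) = 0.061143512.
Var(ȳ_srs) = (1 − 5050/42298)·482.2/5050 = 0.084085082.
deff = 0.061143512 / 0.084085082 = 0.7272.

0.7272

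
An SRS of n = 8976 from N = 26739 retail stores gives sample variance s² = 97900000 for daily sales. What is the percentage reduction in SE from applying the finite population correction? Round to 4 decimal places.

18.4948

f = n/N = 8976/26739 = 0.33568944.
SE_no-fpc = √(s²/n) = 104.43593; SE_fpc = √((1−f)s²/n) = 85.120762.
Ratio = √(1−f) = 0.81505249. Reduction = 100·(1 − 0.81505249) = 18.4948%.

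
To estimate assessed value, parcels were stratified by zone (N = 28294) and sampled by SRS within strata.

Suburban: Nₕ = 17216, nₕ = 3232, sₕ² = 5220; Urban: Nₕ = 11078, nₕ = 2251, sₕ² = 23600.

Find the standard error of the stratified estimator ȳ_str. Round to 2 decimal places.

Var(ȳ_str) = Σₕ Wₕ²(1 − fₕ)sₕ²/nₕ with Wₕ = Nₕ/N, N = 28294.
Suburban: Wₕ = 0.60846823; term = 0.60846823²·(1 − 0.18773234)·5220/3232 = 0.48570673.
Urban: Wₕ = 0.39153177; term = 0.39153177²·(1 − 0.20319552)·23600/2251 = 1.2806259.
Sum = 1.7663326.
SE = √(1.7663326) = 1.33.

1.33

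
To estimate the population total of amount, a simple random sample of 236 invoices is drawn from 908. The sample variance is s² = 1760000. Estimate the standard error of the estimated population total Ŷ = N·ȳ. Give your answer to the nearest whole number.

Var(Ŷ) = N²·Var(ȳ) = N²·(1 − n/N)·s²/n.
f = 236/908 = 0.25991189; Var(ȳ) = 0.74008811·1760000/236 = 5519.3011.
Var(Ŷ) = 908² · 5519.3011 = 4.5504651 × 10^9.
SE(Ŷ) = √(4.5504651 × 10^9) = 67457.

67457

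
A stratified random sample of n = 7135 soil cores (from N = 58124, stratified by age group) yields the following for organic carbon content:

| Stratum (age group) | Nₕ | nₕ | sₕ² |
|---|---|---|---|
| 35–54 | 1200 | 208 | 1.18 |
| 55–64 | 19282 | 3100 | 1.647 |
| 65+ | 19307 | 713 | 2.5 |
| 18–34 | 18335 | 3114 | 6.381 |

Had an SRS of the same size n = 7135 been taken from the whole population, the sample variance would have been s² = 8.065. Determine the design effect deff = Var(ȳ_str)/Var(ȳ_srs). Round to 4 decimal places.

0.5980

Var(ȳ_str) = Σ Wₕ²(1−fₕ)sₕ²/nₕ with Wₕ = Nₕ/58124:
  35–54: (1200/58124)²·(1−208/1200)·1.18/208 = 1.9989439 × 10^-6
  55–64: (19282/58124)²·(1−3100/19282)·1.647/3100 = 4.9068772 × 10^-5
  65+: (19307/58124)²·(1−713/19307)·2.5/713 = 3.725865 × 10^-4
  18–34: (18335/58124)²·(1−3114/18335)·6.381/3114 = 1.6927127 × 10^-4
  → Var(ȳ_str) = 5.9292549 × 10^-4.
Var(ȳ_srs) = (1 − 7135/58124)·8.065/7135 = 9.915883 × 10^-4.
deff = (5.9292549 × 10^-4) / (9.915883 × 10^-4) = 0.5980.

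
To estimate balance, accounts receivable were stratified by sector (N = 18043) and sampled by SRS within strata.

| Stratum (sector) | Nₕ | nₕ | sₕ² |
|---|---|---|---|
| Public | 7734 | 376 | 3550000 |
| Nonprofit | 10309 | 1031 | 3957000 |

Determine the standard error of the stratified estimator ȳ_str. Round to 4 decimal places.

Var(ȳ_str) = Σₕ Wₕ²(1 − fₕ)sₕ²/nₕ with Wₕ = Nₕ/N, N = 18043.
Public: Wₕ = 0.42864269; term = 0.42864269²·(1 − 0.04861650)·3550000/376 = 1650.3914.
Nonprofit: Wₕ = 0.57135731; term = 0.57135731²·(1 − 0.10000970)·3957000/1031 = 1127.6149.
Sum = 2778.0063.
SE = √(2778.0063) = 52.7068.

52.7068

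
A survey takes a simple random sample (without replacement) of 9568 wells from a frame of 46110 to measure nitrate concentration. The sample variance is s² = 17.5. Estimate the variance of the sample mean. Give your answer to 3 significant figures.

Under SRS without replacement, Var(ȳ) = (1 − f)·s²/n with f = n/N = 9568/46110 = 0.20750380.
Var(ȳ) = (1 − 0.20750380)·17.5/9568 = 0.79249620·0.0018290134 = 0.0014494862.

0.00145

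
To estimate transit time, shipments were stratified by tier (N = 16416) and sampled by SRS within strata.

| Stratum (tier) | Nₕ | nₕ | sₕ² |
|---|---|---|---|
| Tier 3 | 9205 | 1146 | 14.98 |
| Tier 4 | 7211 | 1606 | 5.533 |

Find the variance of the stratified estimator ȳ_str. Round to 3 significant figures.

0.00412

Var(ȳ_str) = Σₕ Wₕ²(1 − fₕ)sₕ²/nₕ with Wₕ = Nₕ/N, N = 16416.
Tier 3: Wₕ = 0.56073343; term = 0.56073343²·(1 − 0.12449756)·14.98/1146 = 0.0035983007.
Tier 4: Wₕ = 0.43926657; term = 0.43926657²·(1 − 0.22271530)·5.533/1606 = 5.1671558 × 10^-4.
Sum = 0.0041150163.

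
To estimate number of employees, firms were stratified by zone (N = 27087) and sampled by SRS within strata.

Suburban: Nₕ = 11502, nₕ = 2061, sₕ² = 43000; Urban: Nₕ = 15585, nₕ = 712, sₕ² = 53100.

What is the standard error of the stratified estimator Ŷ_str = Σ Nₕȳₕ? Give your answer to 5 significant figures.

Var(Ŷ_str) = Σₕ Nₕ²(1 − fₕ)sₕ²/nₕ.
Suburban: 11502²·(1 − 2061/11502)·43000/2061 = 2.2655926 × 10^9.
Urban: 15585²·(1 − 712/15585)·53100/712 = 1.7287011 × 10^10.
Sum = 1.9552604 × 10^10.
SE = √(1.9552604 × 10^10) = 139830.

139830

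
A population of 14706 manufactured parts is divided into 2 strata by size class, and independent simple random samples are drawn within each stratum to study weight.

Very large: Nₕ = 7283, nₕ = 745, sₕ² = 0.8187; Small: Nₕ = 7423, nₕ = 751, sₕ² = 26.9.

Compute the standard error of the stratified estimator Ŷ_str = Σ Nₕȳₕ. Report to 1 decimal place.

Var(Ŷ_str) = Σₕ Nₕ²(1 − fₕ)sₕ²/nₕ.
Very large: 7283²·(1 − 745/7283)·0.8187/745 = 52326.748.
Small: 7423²·(1 − 751/7423)·26.9/751 = 1.7739764 × 10^6.
Sum = 1.8263031 × 10^6.
SE = √(1.8263031 × 10^6) = 1351.4.

1351.4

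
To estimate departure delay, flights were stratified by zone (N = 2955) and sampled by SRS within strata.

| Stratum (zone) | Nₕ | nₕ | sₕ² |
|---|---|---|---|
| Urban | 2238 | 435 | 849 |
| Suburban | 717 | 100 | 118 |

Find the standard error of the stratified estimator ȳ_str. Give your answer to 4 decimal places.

0.9807

Var(ȳ_str) = Σₕ Wₕ²(1 − fₕ)sₕ²/nₕ with Wₕ = Nₕ/N, N = 2955.
Urban: Wₕ = 0.75736041; term = 0.75736041²·(1 − 0.19436997)·849/435 = 0.90190184.
Suburban: Wₕ = 0.24263959; term = 0.24263959²·(1 − 0.13947001)·118/100 = 0.059782126.
Sum = 0.96168397.
SE = √(0.96168397) = 0.9807.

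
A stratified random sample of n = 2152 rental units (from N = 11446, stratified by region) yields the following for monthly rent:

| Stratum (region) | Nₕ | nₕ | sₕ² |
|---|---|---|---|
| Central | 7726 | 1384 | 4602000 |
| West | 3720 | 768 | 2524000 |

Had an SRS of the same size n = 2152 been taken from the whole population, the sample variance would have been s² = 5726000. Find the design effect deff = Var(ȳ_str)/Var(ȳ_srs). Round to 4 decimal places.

Var(ȳ_str) = Σ Wₕ²(1−fₕ)sₕ²/nₕ with Wₕ = Nₕ/11446:
  Central: (7726/11446)²·(1−1384/7726)·4602000/1384 = 1243.6094
  West: (3720/11446)²·(1−768/3720)·2524000/768 = 275.47357
  → Var(ȳ_str) = 1519.083.
Var(ȳ_srs) = (1 − 2152/11446)·5726000/2152 = 2160.5186.
deff = 1519.083 / 2160.5186 = 0.7031.

0.7031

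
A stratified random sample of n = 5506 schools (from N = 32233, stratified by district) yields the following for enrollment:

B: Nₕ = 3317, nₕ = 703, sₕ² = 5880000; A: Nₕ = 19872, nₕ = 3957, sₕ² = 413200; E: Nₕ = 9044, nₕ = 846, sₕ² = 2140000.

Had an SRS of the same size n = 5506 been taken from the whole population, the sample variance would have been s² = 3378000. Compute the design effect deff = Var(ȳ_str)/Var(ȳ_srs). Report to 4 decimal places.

Var(ȳ_str) = Σ Wₕ²(1−fₕ)sₕ²/nₕ with Wₕ = Nₕ/32233:
  B: (3317/32233)²·(1−703/3317)·5880000/703 = 69.8026
  A: (19872/32233)²·(1−3957/19872)·413200/3957 = 31.786377
  E: (9044/32233)²·(1−846/9044)·2140000/846 = 180.51381
  → Var(ȳ_str) = 282.10279.
Var(ȳ_srs) = (1 − 5506/32233)·3378000/5506 = 508.7131.
deff = 282.10279 / 508.7131 = 0.5545.

0.5545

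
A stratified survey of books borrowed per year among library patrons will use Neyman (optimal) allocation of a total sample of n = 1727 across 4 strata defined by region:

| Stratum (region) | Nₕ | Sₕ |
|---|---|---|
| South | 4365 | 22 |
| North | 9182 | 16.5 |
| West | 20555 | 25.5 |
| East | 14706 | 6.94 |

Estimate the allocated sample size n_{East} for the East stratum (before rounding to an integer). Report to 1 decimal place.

Neyman allocation: nₕ = n·NₕSₕ / Σⱼ NⱼSⱼ.
Σ NⱼSⱼ = 4365·22 + 9182·16.5 + 20555·25.5 + 14706·6.94 = 873745.14.
n_{East} = 1727·14706·6.94 / 873745.14 = 201.7.

201.7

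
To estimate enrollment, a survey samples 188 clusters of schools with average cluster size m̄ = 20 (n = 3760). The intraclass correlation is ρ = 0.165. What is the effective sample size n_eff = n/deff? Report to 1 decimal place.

deff = 1 + (20 − 1)·0.165 = 1 + 3.135 = 4.135.
n_eff = 3760 / 4.135 = 909.3.

909.3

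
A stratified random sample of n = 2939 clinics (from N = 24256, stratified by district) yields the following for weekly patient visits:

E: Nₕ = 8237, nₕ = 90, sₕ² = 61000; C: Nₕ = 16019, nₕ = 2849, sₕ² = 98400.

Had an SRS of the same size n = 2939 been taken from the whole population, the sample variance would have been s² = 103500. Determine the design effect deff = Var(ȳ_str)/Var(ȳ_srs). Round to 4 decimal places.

Var(ȳ_str) = Σ Wₕ²(1−fₕ)sₕ²/nₕ with Wₕ = Nₕ/24256:
  E: (8237/24256)²·(1−90/8237)·61000/90 = 77.306452
  C: (16019/24256)²·(1−2849/16019)·98400/2849 = 12.384699
  → Var(ȳ_str) = 89.691151.
Var(ȳ_srs) = (1 − 2939/24256)·103500/2939 = 30.949074.
deff = 89.691151 / 30.949074 = 2.8980.

2.8980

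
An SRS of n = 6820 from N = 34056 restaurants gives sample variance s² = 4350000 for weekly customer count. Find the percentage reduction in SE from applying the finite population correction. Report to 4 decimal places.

10.5717

f = n/N = 6820/34056 = 0.20025840.
SE_no-fpc = √(s²/n) = 25.255295; SE_fpc = √((1−f)s²/n) = 22.585374.
Ratio = √(1−f) = 0.89428273. Reduction = 100·(1 − 0.89428273) = 10.5717%.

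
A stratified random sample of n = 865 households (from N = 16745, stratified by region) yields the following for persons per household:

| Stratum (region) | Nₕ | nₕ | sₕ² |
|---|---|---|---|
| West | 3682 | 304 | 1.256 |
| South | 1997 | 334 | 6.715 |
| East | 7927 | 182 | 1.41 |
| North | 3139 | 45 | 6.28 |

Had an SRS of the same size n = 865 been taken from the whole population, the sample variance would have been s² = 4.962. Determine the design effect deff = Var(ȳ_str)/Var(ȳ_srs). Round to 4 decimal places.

Var(ȳ_str) = Σ Wₕ²(1−fₕ)sₕ²/nₕ with Wₕ = Nₕ/16745:
  West: (3682/16745)²·(1−304/3682)·1.256/304 = 1.8326907 × 10^-4
  South: (1997/16745)²·(1−334/1997)·6.715/334 = 2.3812202 × 10^-4
  East: (7927/16745)²·(1−182/7927)·1.41/182 = 0.0016963197
  North: (3139/16745)²·(1−45/3139)·6.28/45 = 0.0048337975
  → Var(ȳ_str) = 0.0069515083.
Var(ȳ_srs) = (1 − 865/16745)·4.962/865 = 0.0054400889.
deff = 0.0069515083 / 0.0054400889 = 1.2778.

1.2778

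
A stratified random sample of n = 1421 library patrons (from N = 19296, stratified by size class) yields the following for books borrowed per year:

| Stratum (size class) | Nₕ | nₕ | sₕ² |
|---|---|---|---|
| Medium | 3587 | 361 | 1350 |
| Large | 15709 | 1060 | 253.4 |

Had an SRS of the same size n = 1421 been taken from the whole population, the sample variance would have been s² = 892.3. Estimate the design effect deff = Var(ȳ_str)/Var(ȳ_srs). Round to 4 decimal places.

Var(ȳ_str) = Σ Wₕ²(1−fₕ)sₕ²/nₕ with Wₕ = Nₕ/19296:
  Medium: (3587/19296)²·(1−361/3587)·1350/361 = 0.11622183
  Large: (15709/19296)²·(1−1060/15709)·253.4/1060 = 0.14774836
  → Var(ȳ_str) = 0.26397019.
Var(ȳ_srs) = (1 − 1421/19296)·892.3/1421 = 0.58169533.
deff = 0.26397019 / 0.58169533 = 0.4538.

0.4538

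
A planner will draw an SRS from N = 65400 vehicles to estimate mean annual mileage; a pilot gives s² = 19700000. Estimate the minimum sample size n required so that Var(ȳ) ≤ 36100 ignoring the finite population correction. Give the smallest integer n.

Without fpc, n₀ = s²/D = 19700000/36100 = 545.7064.
Rounding up, n = 546.

546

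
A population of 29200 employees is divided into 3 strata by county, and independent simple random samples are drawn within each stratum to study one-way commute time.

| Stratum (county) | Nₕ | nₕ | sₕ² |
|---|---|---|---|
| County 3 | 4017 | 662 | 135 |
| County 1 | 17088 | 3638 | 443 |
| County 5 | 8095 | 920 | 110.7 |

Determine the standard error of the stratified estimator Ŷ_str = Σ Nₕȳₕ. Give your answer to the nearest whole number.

Var(Ŷ_str) = Σₕ Nₕ²(1 − fₕ)sₕ²/nₕ.
County 3: 4017²·(1 − 662/4017)·135/662 = 2.748338 × 10^6.
County 1: 17088²·(1 − 3638/17088)·443/3638 = 2.7986884 × 10^7.
County 5: 8095²·(1 − 920/8095)·110.7/920 = 6.9887347 × 10^6.
Sum = 3.7723957 × 10^7.
SE = √(3.7723957 × 10^7) = 6142.

6142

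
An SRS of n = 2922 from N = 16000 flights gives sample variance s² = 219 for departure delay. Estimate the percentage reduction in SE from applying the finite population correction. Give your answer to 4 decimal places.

f = n/N = 2922/16000 = 0.18262500.
SE_no-fpc = √(s²/n) = 0.27376754; SE_fpc = √((1−f)s²/n) = 0.24750993.
Ratio = √(1−f) = 0.90408794. Reduction = 100·(1 − 0.90408794) = 9.5912%.

9.5912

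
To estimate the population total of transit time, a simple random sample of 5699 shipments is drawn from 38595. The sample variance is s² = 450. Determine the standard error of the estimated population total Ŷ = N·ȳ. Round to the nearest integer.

Var(Ŷ) = N²·Var(ȳ) = N²·(1 − n/N)·s²/n.
f = 5699/38595 = 0.14766161; Var(ȳ) = 0.85233839·450/5699 = 0.06730168.
Var(Ŷ) = 38595² · 0.06730168 = 1.0025083 × 10^8.
SE(Ŷ) = √(1.0025083 × 10^8) = 10013.

10013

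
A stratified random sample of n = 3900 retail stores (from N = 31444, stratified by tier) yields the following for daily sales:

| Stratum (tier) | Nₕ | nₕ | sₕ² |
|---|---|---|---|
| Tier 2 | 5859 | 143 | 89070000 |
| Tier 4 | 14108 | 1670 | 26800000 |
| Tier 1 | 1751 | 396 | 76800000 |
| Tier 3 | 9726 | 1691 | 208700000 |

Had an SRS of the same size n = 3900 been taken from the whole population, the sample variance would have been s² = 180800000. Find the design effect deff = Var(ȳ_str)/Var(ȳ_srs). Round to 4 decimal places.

0.8413

Var(ȳ_str) = Σ Wₕ²(1−fₕ)sₕ²/nₕ with Wₕ = Nₕ/31444:
  Tier 2: (5859/31444)²·(1−143/5859)·89070000/143 = 21097.722
  Tier 4: (14108/31444)²·(1−1670/14108)·26800000/1670 = 2848.1231
  Tier 1: (1751/31444)²·(1−396/1751)·76800000/396 = 465.38877
  Tier 3: (9726/31444)²·(1−1691/9726)·208700000/1691 = 9754.9133
  → Var(ȳ_str) = 34166.147.
Var(ȳ_srs) = (1 − 3900/31444)·180800000/3900 = 40609.07.
deff = 34166.147 / 40609.07 = 0.8413.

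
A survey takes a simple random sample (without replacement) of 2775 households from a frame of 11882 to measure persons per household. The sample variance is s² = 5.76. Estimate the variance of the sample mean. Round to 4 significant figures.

0.001591

Under SRS without replacement, Var(ȳ) = (1 − f)·s²/n with f = n/N = 2775/11882 = 0.23354654.
Var(ȳ) = (1 − 0.23354654)·5.76/2775 = 0.76645346·0.0020756757 = 0.0015909088.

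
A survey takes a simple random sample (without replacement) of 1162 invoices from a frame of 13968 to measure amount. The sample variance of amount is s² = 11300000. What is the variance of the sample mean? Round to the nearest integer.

Under SRS without replacement, Var(ȳ) = (1 − f)·s²/n with f = n/N = 1162/13968 = 0.08319015.
Var(ȳ) = (1 − 0.08319015)·11300000/1162 = 0.91680985·9724.6127 = 8915.6208.

8916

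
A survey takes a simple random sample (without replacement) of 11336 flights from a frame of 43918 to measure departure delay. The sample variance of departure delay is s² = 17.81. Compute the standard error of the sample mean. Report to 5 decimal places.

0.03414

Under SRS without replacement, Var(ȳ) = (1 − f)·s²/n with f = n/N = 11336/43918 = 0.25811740.
Var(ȳ) = (1 − 0.25811740)·17.81/11336 = 0.74188260·0.0015711009 = 0.0011655724.
SE(ȳ) = √(0.0011655724) = 0.03414.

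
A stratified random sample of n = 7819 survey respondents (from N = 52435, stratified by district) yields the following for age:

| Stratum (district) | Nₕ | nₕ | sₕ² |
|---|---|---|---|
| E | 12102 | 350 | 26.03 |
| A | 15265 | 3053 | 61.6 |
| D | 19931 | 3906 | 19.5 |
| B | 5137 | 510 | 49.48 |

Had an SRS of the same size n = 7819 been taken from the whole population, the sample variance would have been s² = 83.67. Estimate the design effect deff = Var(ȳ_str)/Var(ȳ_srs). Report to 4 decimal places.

Var(ȳ_str) = Σ Wₕ²(1−fₕ)sₕ²/nₕ with Wₕ = Nₕ/52435:
  E: (12102/52435)²·(1−350/12102)·26.03/350 = 0.0038470915
  A: (15265/52435)²·(1−3053/15265)·61.6/3053 = 0.0013680279
  D: (19931/52435)²·(1−3906/19931)·19.5/3906 = 5.799452 × 10^-4
  B: (5137/52435)²·(1−510/5137)·49.48/510 = 8.3873745 × 10^-4
  → Var(ȳ_str) = 0.0066338021.
Var(ȳ_srs) = (1 − 7819/52435)·83.67/7819 = 0.009105167.
deff = 0.0066338021 / 0.009105167 = 0.7286.

0.7286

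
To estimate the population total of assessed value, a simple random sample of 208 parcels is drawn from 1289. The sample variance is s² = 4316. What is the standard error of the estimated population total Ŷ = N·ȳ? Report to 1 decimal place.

5377.1

Var(Ŷ) = N²·Var(ȳ) = N²·(1 − n/N)·s²/n.
f = 208/1289 = 0.16136540; Var(ȳ) = 0.83863460·4316/208 = 17.401668.
Var(Ŷ) = 1289² · 17.401668 = 2.8913237 × 10^7.
SE(Ŷ) = √(2.8913237 × 10^7) = 5377.1.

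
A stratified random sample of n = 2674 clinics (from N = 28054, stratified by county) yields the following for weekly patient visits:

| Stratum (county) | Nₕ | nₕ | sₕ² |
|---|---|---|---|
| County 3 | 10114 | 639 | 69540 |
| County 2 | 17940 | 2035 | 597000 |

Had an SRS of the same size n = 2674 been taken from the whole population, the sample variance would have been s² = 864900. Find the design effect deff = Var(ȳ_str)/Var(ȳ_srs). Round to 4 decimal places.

Var(ȳ_str) = Σ Wₕ²(1−fₕ)sₕ²/nₕ with Wₕ = Nₕ/28054:
  County 3: (10114/28054)²·(1−639/10114)·69540/639 = 13.250932
  County 2: (17940/28054)²·(1−2035/17940)·597000/2035 = 106.35954
  → Var(ȳ_str) = 119.61047.
Var(ȳ_srs) = (1 − 2674/28054)·864900/2674 = 292.61819.
deff = 119.61047 / 292.61819 = 0.4088.

0.4088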